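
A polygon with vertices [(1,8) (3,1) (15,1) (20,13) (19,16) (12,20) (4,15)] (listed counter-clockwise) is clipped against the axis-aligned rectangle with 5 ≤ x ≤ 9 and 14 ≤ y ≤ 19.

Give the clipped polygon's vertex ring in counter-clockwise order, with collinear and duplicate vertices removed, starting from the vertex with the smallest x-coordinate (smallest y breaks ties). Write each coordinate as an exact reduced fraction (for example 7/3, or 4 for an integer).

Clipped polygon: [(5,14) (9,14) (9,145/8) (5,125/8)]

1. After x ≥ 5: [(5,1) (15,1) (20,13) (19,16) (12,20) (5,125/8)]
2. After x ≤ 9: [(5,1) (9,1) (9,145/8) (5,125/8)]
3. After y ≥ 14: [(5,14) (9,14) (9,145/8) (5,125/8)]
4. After y ≤ 19: [(5,14) (9,14) (9,145/8) (5,125/8)]
5. Canonical ring: [(5,14) (9,14) (9,145/8) (5,125/8)]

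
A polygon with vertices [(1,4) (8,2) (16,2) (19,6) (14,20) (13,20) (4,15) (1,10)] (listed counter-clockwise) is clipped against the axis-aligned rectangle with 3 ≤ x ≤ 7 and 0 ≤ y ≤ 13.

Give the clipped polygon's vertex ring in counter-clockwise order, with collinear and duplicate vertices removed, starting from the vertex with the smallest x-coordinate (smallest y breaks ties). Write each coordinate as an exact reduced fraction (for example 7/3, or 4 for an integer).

1. After x ≥ 3: [(3,24/7) (8,2) (16,2) (19,6) (14,20) (13,20) (4,15) (3,40/3)]
2. After x ≤ 7: [(3,24/7) (7,16/7) (7,50/3) (4,15) (3,40/3)]
3. After y ≥ 0: [(3,24/7) (7,16/7) (7,50/3) (4,15) (3,40/3)]
4. After y ≤ 13: [(3,13) (3,24/7) (7,16/7) (7,13)]
5. Canonical ring: [(3,24/7) (7,16/7) (7,13) (3,13)]

Clipped polygon: [(3,24/7) (7,16/7) (7,13) (3,13)]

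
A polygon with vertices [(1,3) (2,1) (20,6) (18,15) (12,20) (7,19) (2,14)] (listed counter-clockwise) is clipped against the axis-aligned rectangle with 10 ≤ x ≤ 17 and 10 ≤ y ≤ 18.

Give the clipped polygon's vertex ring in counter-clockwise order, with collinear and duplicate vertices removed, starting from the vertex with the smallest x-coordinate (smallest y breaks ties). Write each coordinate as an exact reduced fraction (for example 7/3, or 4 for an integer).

1. After x ≥ 10: [(10,29/9) (20,6) (18,15) (12,20) (10,98/5)]
2. After x ≤ 17: [(10,29/9) (17,31/6) (17,95/6) (12,20) (10,98/5)]
3. After y ≥ 10: [(10,10) (17,10) (17,95/6) (12,20) (10,98/5)]
4. After y ≤ 18: [(10,18) (10,10) (17,10) (17,95/6) (72/5,18)]
5. Canonical ring: [(10,10) (17,10) (17,95/6) (72/5,18) (10,18)]

Clipped polygon: [(10,10) (17,10) (17,95/6) (72/5,18) (10,18)]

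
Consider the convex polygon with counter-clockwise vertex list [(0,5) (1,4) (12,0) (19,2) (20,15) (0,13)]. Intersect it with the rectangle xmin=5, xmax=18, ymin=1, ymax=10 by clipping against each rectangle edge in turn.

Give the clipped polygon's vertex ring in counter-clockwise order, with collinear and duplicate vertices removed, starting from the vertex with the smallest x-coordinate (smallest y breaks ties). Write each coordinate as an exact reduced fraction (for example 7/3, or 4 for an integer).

1. After x ≥ 5: [(5,28/11) (12,0) (19,2) (20,15) (5,27/2)]
2. After x ≤ 18: [(5,28/11) (12,0) (18,12/7) (18,74/5) (5,27/2)]
3. After y ≥ 1: [(5,28/11) (37/4,1) (31/2,1) (18,12/7) (18,74/5) (5,27/2)]
4. After y ≤ 10: [(5,10) (5,28/11) (37/4,1) (31/2,1) (18,12/7) (18,10)]
5. Canonical ring: [(5,28/11) (37/4,1) (31/2,1) (18,12/7) (18,10) (5,10)]

Clipped polygon: [(5,28/11) (37/4,1) (31/2,1) (18,12/7) (18,10) (5,10)]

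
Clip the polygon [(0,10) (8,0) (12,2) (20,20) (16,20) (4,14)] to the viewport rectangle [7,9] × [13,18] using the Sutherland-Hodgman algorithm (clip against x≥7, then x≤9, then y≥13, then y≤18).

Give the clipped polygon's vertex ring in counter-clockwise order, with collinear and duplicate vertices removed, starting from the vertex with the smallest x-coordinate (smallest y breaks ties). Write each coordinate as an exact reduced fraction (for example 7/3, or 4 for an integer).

Clipped polygon: [(7,13) (9,13) (9,33/2) (7,31/2)]

1. After x ≥ 7: [(7,5/4) (8,0) (12,2) (20,20) (16,20) (7,31/2)]
2. After x ≤ 9: [(7,5/4) (8,0) (9,1/2) (9,33/2) (7,31/2)]
3. After y ≥ 13: [(7,13) (9,13) (9,33/2) (7,31/2)]
4. After y ≤ 18: [(7,13) (9,13) (9,33/2) (7,31/2)]
5. Canonical ring: [(7,13) (9,13) (9,33/2) (7,31/2)]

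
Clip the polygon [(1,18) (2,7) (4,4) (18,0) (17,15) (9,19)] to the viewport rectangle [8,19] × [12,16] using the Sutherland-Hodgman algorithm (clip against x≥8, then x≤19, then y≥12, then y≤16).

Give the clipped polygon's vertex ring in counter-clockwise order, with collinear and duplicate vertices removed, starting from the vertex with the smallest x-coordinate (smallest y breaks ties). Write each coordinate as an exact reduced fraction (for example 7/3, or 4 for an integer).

1. After x ≥ 8: [(8,151/8) (8,20/7) (18,0) (17,15) (9,19)]
2. After x ≤ 19: [(8,151/8) (8,20/7) (18,0) (17,15) (9,19)]
3. After y ≥ 12: [(8,151/8) (8,12) (86/5,12) (17,15) (9,19)]
4. After y ≤ 16: [(8,16) (8,12) (86/5,12) (17,15) (15,16)]
5. Canonical ring: [(8,12) (86/5,12) (17,15) (15,16) (8,16)]

Clipped polygon: [(8,12) (86/5,12) (17,15) (15,16) (8,16)]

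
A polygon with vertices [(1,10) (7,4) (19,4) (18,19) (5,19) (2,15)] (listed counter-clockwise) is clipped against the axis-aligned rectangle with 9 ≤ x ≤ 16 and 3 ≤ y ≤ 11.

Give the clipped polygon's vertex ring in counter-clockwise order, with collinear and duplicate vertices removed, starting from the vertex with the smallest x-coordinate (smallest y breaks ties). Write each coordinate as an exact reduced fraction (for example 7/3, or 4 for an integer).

Clipped polygon: [(9,4) (16,4) (16,11) (9,11)]

1. After x ≥ 9: [(9,4) (19,4) (18,19) (9,19)]
2. After x ≤ 16: [(9,4) (16,4) (16,19) (9,19)]
3. After y ≥ 3: [(9,4) (16,4) (16,19) (9,19)]
4. After y ≤ 11: [(9,11) (9,4) (16,4) (16,11)]
5. Canonical ring: [(9,4) (16,4) (16,11) (9,11)]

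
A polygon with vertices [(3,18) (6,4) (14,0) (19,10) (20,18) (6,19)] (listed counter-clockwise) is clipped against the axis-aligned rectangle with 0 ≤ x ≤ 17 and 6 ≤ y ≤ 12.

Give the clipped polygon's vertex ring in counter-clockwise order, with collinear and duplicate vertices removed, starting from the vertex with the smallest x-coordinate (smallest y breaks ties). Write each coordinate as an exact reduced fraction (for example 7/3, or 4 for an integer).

Clipped polygon: [(30/7,12) (39/7,6) (17,6) (17,12)]

1. After x ≥ 0: [(3,18) (6,4) (14,0) (19,10) (20,18) (6,19)]
2. After x ≤ 17: [(3,18) (6,4) (14,0) (17,6) (17,255/14) (6,19)]
3. After y ≥ 6: [(3,18) (39/7,6) (17,6) (17,6) (17,255/14) (6,19)]
4. After y ≤ 12: [(30/7,12) (39/7,6) (17,6) (17,6) (17,12)]
5. Canonical ring: [(30/7,12) (39/7,6) (17,6) (17,12)]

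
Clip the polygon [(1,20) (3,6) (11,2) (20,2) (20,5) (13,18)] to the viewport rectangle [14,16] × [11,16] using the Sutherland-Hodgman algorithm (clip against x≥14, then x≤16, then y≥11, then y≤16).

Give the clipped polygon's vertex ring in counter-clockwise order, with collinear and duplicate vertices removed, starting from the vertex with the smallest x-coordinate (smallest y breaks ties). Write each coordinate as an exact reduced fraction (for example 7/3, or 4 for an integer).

1. After x ≥ 14: [(14,2) (20,2) (20,5) (14,113/7)]
2. After x ≤ 16: [(14,2) (16,2) (16,87/7) (14,113/7)]
3. After y ≥ 11: [(14,11) (16,11) (16,87/7) (14,113/7)]
4. After y ≤ 16: [(14,16) (14,11) (16,11) (16,87/7) (183/13,16)]
5. Canonical ring: [(14,11) (16,11) (16,87/7) (183/13,16) (14,16)]

Clipped polygon: [(14,11) (16,11) (16,87/7) (183/13,16) (14,16)]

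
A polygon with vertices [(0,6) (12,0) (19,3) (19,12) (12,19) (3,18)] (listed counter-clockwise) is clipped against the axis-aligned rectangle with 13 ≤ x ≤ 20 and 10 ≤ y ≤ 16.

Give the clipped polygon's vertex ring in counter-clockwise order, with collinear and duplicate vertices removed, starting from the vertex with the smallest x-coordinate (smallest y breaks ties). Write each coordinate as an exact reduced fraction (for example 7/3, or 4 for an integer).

Clipped polygon: [(13,10) (19,10) (19,12) (15,16) (13,16)]

1. After x ≥ 13: [(13,3/7) (19,3) (19,12) (13,18)]
2. After x ≤ 20: [(13,3/7) (19,3) (19,12) (13,18)]
3. After y ≥ 10: [(13,10) (19,10) (19,12) (13,18)]
4. After y ≤ 16: [(13,16) (13,10) (19,10) (19,12) (15,16)]
5. Canonical ring: [(13,10) (19,10) (19,12) (15,16) (13,16)]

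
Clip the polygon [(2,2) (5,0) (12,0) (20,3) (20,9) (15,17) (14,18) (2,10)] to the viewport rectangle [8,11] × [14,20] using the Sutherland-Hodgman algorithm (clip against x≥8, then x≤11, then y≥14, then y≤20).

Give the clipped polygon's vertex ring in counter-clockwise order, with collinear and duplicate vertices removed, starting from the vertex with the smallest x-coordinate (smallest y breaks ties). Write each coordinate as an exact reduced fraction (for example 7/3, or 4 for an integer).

1. After x ≥ 8: [(8,0) (12,0) (20,3) (20,9) (15,17) (14,18) (8,14)]
2. After x ≤ 11: [(8,0) (11,0) (11,16) (8,14)]
3. After y ≥ 14: [(8,14) (11,14) (11,16) (8,14)]
4. After y ≤ 20: [(8,14) (11,14) (11,16) (8,14)]
5. Canonical ring: [(8,14) (11,14) (11,16)]

Clipped polygon: [(8,14) (11,14) (11,16)]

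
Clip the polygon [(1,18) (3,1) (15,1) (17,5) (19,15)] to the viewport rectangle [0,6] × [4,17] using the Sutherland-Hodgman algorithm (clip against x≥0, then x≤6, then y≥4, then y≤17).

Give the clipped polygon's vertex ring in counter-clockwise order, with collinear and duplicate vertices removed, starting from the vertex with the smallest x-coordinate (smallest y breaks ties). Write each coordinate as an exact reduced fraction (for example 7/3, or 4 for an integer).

Clipped polygon: [(19/17,17) (45/17,4) (6,4) (6,17)]

1. After x ≥ 0: [(1,18) (3,1) (15,1) (17,5) (19,15)]
2. After x ≤ 6: [(6,103/6) (1,18) (3,1) (6,1)]
3. After y ≥ 4: [(6,4) (6,103/6) (1,18) (45/17,4)]
4. After y ≤ 17: [(6,4) (6,17) (19/17,17) (45/17,4)]
5. Canonical ring: [(19/17,17) (45/17,4) (6,4) (6,17)]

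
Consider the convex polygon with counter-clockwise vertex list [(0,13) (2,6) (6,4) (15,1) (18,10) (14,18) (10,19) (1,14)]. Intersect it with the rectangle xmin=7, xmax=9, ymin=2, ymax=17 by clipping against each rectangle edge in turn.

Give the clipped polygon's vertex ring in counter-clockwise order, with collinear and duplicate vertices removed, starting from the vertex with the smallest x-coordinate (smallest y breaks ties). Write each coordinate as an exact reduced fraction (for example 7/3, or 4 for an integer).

Clipped polygon: [(7,11/3) (9,3) (9,17) (7,17)]

1. After x ≥ 7: [(7,11/3) (15,1) (18,10) (14,18) (10,19) (7,52/3)]
2. After x ≤ 9: [(7,11/3) (9,3) (9,166/9) (7,52/3)]
3. After y ≥ 2: [(7,11/3) (9,3) (9,166/9) (7,52/3)]
4. After y ≤ 17: [(7,17) (7,11/3) (9,3) (9,17)]
5. Canonical ring: [(7,11/3) (9,3) (9,17) (7,17)]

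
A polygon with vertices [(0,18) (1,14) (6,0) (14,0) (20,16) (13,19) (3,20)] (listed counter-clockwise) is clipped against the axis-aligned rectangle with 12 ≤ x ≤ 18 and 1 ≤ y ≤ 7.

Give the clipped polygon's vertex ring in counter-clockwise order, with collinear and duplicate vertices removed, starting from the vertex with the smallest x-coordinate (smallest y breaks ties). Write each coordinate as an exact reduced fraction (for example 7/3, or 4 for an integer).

1. After x ≥ 12: [(12,0) (14,0) (20,16) (13,19) (12,191/10)]
2. After x ≤ 18: [(12,0) (14,0) (18,32/3) (18,118/7) (13,19) (12,191/10)]
3. After y ≥ 1: [(12,1) (115/8,1) (18,32/3) (18,118/7) (13,19) (12,191/10)]
4. After y ≤ 7: [(12,7) (12,1) (115/8,1) (133/8,7)]
5. Canonical ring: [(12,1) (115/8,1) (133/8,7) (12,7)]

Clipped polygon: [(12,1) (115/8,1) (133/8,7) (12,7)]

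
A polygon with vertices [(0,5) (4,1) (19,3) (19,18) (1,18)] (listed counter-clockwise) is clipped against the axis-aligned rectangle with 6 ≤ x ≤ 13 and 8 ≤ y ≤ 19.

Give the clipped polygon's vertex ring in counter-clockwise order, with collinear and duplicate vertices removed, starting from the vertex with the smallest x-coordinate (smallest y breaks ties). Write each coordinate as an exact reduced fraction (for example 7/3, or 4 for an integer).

1. After x ≥ 6: [(6,19/15) (19,3) (19,18) (6,18)]
2. After x ≤ 13: [(6,19/15) (13,11/5) (13,18) (6,18)]
3. After y ≥ 8: [(6,8) (13,8) (13,18) (6,18)]
4. After y ≤ 19: [(6,8) (13,8) (13,18) (6,18)]
5. Canonical ring: [(6,8) (13,8) (13,18) (6,18)]

Clipped polygon: [(6,8) (13,8) (13,18) (6,18)]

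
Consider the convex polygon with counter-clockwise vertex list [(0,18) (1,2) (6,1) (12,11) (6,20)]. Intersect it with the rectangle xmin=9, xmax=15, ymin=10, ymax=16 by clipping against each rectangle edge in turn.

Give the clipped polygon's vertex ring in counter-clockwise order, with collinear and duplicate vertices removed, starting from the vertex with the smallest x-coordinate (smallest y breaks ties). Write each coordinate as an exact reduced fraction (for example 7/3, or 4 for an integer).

Clipped polygon: [(9,10) (57/5,10) (12,11) (9,31/2)]

1. After x ≥ 9: [(9,6) (12,11) (9,31/2)]
2. After x ≤ 15: [(9,6) (12,11) (9,31/2)]
3. After y ≥ 10: [(9,10) (57/5,10) (12,11) (9,31/2)]
4. After y ≤ 16: [(9,10) (57/5,10) (12,11) (9,31/2)]
5. Canonical ring: [(9,10) (57/5,10) (12,11) (9,31/2)]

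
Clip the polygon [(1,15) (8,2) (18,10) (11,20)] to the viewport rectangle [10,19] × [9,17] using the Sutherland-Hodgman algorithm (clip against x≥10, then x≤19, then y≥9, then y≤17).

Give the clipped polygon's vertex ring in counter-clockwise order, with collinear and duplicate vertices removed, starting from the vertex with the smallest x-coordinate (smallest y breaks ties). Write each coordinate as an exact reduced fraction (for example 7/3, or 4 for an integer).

1. After x ≥ 10: [(10,39/2) (10,18/5) (18,10) (11,20)]
2. After x ≤ 19: [(10,39/2) (10,18/5) (18,10) (11,20)]
3. After y ≥ 9: [(10,39/2) (10,9) (67/4,9) (18,10) (11,20)]
4. After y ≤ 17: [(10,17) (10,9) (67/4,9) (18,10) (131/10,17)]
5. Canonical ring: [(10,9) (67/4,9) (18,10) (131/10,17) (10,17)]

Clipped polygon: [(10,9) (67/4,9) (18,10) (131/10,17) (10,17)]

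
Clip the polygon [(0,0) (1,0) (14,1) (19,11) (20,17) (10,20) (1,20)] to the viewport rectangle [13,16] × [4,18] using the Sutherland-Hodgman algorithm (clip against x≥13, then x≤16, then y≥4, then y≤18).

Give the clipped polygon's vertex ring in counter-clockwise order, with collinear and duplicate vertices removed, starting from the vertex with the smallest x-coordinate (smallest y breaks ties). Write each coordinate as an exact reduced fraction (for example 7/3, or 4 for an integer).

Clipped polygon: [(13,4) (31/2,4) (16,5) (16,18) (13,18)]

1. After x ≥ 13: [(13,12/13) (14,1) (19,11) (20,17) (13,191/10)]
2. After x ≤ 16: [(13,12/13) (14,1) (16,5) (16,91/5) (13,191/10)]
3. After y ≥ 4: [(13,4) (31/2,4) (16,5) (16,91/5) (13,191/10)]
4. After y ≤ 18: [(13,18) (13,4) (31/2,4) (16,5) (16,18)]
5. Canonical ring: [(13,4) (31/2,4) (16,5) (16,18) (13,18)]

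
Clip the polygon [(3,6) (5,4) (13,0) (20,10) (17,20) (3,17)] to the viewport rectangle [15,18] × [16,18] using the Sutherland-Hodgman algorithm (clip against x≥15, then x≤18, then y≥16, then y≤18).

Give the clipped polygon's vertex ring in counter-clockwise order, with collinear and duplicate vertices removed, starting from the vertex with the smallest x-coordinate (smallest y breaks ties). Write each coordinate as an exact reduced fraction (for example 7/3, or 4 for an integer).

1. After x ≥ 15: [(15,20/7) (20,10) (17,20) (15,137/7)]
2. After x ≤ 18: [(15,20/7) (18,50/7) (18,50/3) (17,20) (15,137/7)]
3. After y ≥ 16: [(15,16) (18,16) (18,50/3) (17,20) (15,137/7)]
4. After y ≤ 18: [(15,18) (15,16) (18,16) (18,50/3) (88/5,18)]
5. Canonical ring: [(15,16) (18,16) (18,50/3) (88/5,18) (15,18)]

Clipped polygon: [(15,16) (18,16) (18,50/3) (88/5,18) (15,18)]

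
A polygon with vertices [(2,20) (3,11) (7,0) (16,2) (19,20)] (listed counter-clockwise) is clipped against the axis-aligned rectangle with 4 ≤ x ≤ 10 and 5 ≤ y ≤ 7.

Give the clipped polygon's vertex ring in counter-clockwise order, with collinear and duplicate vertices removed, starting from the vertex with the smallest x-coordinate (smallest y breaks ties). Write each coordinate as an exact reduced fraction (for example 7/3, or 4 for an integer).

Clipped polygon: [(49/11,7) (57/11,5) (10,5) (10,7)]

1. After x ≥ 4: [(4,20) (4,33/4) (7,0) (16,2) (19,20)]
2. After x ≤ 10: [(10,20) (4,20) (4,33/4) (7,0) (10,2/3)]
3. After y ≥ 5: [(10,5) (10,20) (4,20) (4,33/4) (57/11,5)]
4. After y ≤ 7: [(10,5) (10,7) (49/11,7) (57/11,5)]
5. Canonical ring: [(49/11,7) (57/11,5) (10,5) (10,7)]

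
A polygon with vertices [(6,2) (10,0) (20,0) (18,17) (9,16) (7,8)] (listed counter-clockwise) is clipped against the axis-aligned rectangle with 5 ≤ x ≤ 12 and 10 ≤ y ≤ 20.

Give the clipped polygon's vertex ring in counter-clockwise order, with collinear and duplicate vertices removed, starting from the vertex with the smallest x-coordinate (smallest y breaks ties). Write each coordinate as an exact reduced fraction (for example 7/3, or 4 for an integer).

1. After x ≥ 5: [(6,2) (10,0) (20,0) (18,17) (9,16) (7,8)]
2. After x ≤ 12: [(6,2) (10,0) (12,0) (12,49/3) (9,16) (7,8)]
3. After y ≥ 10: [(12,10) (12,49/3) (9,16) (15/2,10)]
4. After y ≤ 20: [(12,10) (12,49/3) (9,16) (15/2,10)]
5. Canonical ring: [(15/2,10) (12,10) (12,49/3) (9,16)]

Clipped polygon: [(15/2,10) (12,10) (12,49/3) (9,16)]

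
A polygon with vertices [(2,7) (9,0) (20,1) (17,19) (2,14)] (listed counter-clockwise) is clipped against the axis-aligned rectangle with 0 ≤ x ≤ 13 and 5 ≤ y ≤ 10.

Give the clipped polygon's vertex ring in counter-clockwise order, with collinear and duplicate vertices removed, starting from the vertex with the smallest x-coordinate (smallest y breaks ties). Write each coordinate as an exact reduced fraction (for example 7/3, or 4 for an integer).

Clipped polygon: [(2,7) (4,5) (13,5) (13,10) (2,10)]

1. After x ≥ 0: [(2,7) (9,0) (20,1) (17,19) (2,14)]
2. After x ≤ 13: [(2,7) (9,0) (13,4/11) (13,53/3) (2,14)]
3. After y ≥ 5: [(2,7) (4,5) (13,5) (13,53/3) (2,14)]
4. After y ≤ 10: [(2,10) (2,7) (4,5) (13,5) (13,10)]
5. Canonical ring: [(2,7) (4,5) (13,5) (13,10) (2,10)]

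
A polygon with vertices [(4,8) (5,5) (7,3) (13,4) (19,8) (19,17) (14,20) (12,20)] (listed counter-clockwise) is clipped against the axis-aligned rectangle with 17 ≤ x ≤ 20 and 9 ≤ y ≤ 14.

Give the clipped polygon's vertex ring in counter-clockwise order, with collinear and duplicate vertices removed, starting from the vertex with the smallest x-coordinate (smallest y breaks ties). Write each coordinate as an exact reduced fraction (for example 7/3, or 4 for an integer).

1. After x ≥ 17: [(17,20/3) (19,8) (19,17) (17,91/5)]
2. After x ≤ 20: [(17,20/3) (19,8) (19,17) (17,91/5)]
3. After y ≥ 9: [(17,9) (19,9) (19,17) (17,91/5)]
4. After y ≤ 14: [(17,14) (17,9) (19,9) (19,14)]
5. Canonical ring: [(17,9) (19,9) (19,14) (17,14)]

Clipped polygon: [(17,9) (19,9) (19,14) (17,14)]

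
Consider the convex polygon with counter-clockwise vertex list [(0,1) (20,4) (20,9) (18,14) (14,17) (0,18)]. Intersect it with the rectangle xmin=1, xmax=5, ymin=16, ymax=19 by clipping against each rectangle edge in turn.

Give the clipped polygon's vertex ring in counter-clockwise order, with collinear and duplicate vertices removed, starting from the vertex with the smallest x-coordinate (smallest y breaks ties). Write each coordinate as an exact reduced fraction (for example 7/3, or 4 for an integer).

Clipped polygon: [(1,16) (5,16) (5,247/14) (1,251/14)]

1. After x ≥ 1: [(1,23/20) (20,4) (20,9) (18,14) (14,17) (1,251/14)]
2. After x ≤ 5: [(1,23/20) (5,7/4) (5,247/14) (1,251/14)]
3. After y ≥ 16: [(1,16) (5,16) (5,247/14) (1,251/14)]
4. After y ≤ 19: [(1,16) (5,16) (5,247/14) (1,251/14)]
5. Canonical ring: [(1,16) (5,16) (5,247/14) (1,251/14)]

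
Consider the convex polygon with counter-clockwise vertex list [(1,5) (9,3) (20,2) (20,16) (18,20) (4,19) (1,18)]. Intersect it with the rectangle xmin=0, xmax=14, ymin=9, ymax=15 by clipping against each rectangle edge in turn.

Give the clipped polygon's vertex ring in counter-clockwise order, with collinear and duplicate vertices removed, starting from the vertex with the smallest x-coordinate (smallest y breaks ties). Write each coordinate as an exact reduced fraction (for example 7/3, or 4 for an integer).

1. After x ≥ 0: [(1,5) (9,3) (20,2) (20,16) (18,20) (4,19) (1,18)]
2. After x ≤ 14: [(1,5) (9,3) (14,28/11) (14,138/7) (4,19) (1,18)]
3. After y ≥ 9: [(1,9) (14,9) (14,138/7) (4,19) (1,18)]
4. After y ≤ 15: [(1,15) (1,9) (14,9) (14,15)]
5. Canonical ring: [(1,9) (14,9) (14,15) (1,15)]

Clipped polygon: [(1,9) (14,9) (14,15) (1,15)]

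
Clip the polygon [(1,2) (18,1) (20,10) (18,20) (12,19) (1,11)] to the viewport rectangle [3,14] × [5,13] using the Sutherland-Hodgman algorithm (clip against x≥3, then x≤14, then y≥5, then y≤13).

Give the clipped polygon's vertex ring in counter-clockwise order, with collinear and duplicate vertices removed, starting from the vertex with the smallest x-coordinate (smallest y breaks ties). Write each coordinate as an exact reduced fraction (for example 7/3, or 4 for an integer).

1. After x ≥ 3: [(3,32/17) (18,1) (20,10) (18,20) (12,19) (3,137/11)]
2. After x ≤ 14: [(3,32/17) (14,21/17) (14,58/3) (12,19) (3,137/11)]
3. After y ≥ 5: [(3,5) (14,5) (14,58/3) (12,19) (3,137/11)]
4. After y ≤ 13: [(3,5) (14,5) (14,13) (15/4,13) (3,137/11)]
5. Canonical ring: [(3,5) (14,5) (14,13) (15/4,13) (3,137/11)]

Clipped polygon: [(3,5) (14,5) (14,13) (15/4,13) (3,137/11)]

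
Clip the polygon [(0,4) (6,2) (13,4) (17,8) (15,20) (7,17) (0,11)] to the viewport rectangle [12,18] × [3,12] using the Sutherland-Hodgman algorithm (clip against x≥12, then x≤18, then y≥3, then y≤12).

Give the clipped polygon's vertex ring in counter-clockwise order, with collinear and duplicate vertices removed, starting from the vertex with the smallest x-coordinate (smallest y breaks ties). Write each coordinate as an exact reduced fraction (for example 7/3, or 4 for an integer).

Clipped polygon: [(12,26/7) (13,4) (17,8) (49/3,12) (12,12)]

1. After x ≥ 12: [(12,26/7) (13,4) (17,8) (15,20) (12,151/8)]
2. After x ≤ 18: [(12,26/7) (13,4) (17,8) (15,20) (12,151/8)]
3. After y ≥ 3: [(12,26/7) (13,4) (17,8) (15,20) (12,151/8)]
4. After y ≤ 12: [(12,12) (12,26/7) (13,4) (17,8) (49/3,12)]
5. Canonical ring: [(12,26/7) (13,4) (17,8) (49/3,12) (12,12)]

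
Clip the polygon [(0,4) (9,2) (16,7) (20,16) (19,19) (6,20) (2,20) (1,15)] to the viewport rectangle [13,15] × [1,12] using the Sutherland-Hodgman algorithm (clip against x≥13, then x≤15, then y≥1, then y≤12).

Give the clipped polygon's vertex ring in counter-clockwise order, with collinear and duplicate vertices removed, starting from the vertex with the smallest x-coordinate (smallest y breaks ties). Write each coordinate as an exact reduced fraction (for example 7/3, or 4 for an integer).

1. After x ≥ 13: [(13,34/7) (16,7) (20,16) (19,19) (13,253/13)]
2. After x ≤ 15: [(13,34/7) (15,44/7) (15,251/13) (13,253/13)]
3. After y ≥ 1: [(13,34/7) (15,44/7) (15,251/13) (13,253/13)]
4. After y ≤ 12: [(13,12) (13,34/7) (15,44/7) (15,12)]
5. Canonical ring: [(13,34/7) (15,44/7) (15,12) (13,12)]

Clipped polygon: [(13,34/7) (15,44/7) (15,12) (13,12)]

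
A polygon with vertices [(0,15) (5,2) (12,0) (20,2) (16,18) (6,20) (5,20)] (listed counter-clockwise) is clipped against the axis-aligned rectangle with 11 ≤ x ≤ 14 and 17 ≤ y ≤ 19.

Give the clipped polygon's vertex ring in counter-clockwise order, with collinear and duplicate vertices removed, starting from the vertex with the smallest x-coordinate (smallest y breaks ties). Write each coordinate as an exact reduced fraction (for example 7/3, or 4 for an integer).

Clipped polygon: [(11,17) (14,17) (14,92/5) (11,19)]

1. After x ≥ 11: [(11,2/7) (12,0) (20,2) (16,18) (11,19)]
2. After x ≤ 14: [(11,2/7) (12,0) (14,1/2) (14,92/5) (11,19)]
3. After y ≥ 17: [(11,17) (14,17) (14,92/5) (11,19)]
4. After y ≤ 19: [(11,17) (14,17) (14,92/5) (11,19)]
5. Canonical ring: [(11,17) (14,17) (14,92/5) (11,19)]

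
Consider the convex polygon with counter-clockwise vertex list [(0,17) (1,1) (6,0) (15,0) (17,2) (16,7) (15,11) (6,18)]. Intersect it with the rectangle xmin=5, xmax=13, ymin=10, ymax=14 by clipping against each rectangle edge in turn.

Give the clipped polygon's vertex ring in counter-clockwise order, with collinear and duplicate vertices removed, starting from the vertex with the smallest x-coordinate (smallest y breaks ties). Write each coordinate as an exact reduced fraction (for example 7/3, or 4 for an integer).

Clipped polygon: [(5,10) (13,10) (13,113/9) (78/7,14) (5,14)]

1. After x ≥ 5: [(5,107/6) (5,1/5) (6,0) (15,0) (17,2) (16,7) (15,11) (6,18)]
2. After x ≤ 13: [(5,107/6) (5,1/5) (6,0) (13,0) (13,113/9) (6,18)]
3. After y ≥ 10: [(5,107/6) (5,10) (13,10) (13,113/9) (6,18)]
4. After y ≤ 14: [(5,14) (5,10) (13,10) (13,113/9) (78/7,14)]
5. Canonical ring: [(5,10) (13,10) (13,113/9) (78/7,14) (5,14)]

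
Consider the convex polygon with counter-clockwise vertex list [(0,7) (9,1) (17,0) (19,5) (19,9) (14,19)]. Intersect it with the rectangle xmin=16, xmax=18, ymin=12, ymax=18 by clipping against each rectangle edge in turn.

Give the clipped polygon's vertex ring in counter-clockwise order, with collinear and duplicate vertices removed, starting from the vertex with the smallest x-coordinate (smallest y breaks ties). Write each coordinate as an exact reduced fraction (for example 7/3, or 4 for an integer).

Clipped polygon: [(16,12) (35/2,12) (16,15)]

1. After x ≥ 16: [(16,1/8) (17,0) (19,5) (19,9) (16,15)]
2. After x ≤ 18: [(16,1/8) (17,0) (18,5/2) (18,11) (16,15)]
3. After y ≥ 12: [(16,12) (35/2,12) (16,15)]
4. After y ≤ 18: [(16,12) (35/2,12) (16,15)]
5. Canonical ring: [(16,12) (35/2,12) (16,15)]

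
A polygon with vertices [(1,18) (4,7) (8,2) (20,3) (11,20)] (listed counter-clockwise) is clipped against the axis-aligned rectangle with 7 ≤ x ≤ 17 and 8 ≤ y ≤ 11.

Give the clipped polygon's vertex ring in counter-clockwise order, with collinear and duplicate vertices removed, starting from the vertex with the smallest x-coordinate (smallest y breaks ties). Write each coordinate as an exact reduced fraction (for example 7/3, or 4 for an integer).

Clipped polygon: [(7,8) (17,8) (17,26/3) (268/17,11) (7,11)]

1. After x ≥ 7: [(7,96/5) (7,13/4) (8,2) (20,3) (11,20)]
2. After x ≤ 17: [(7,96/5) (7,13/4) (8,2) (17,11/4) (17,26/3) (11,20)]
3. After y ≥ 8: [(7,96/5) (7,8) (17,8) (17,26/3) (11,20)]
4. After y ≤ 11: [(7,11) (7,8) (17,8) (17,26/3) (268/17,11)]
5. Canonical ring: [(7,8) (17,8) (17,26/3) (268/17,11) (7,11)]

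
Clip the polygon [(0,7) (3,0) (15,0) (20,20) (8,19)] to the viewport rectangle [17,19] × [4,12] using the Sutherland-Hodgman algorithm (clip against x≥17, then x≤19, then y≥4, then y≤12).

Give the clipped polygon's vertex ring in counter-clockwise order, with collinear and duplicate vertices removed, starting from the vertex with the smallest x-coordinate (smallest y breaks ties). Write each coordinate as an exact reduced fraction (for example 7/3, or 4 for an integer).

Clipped polygon: [(17,8) (18,12) (17,12)]

1. After x ≥ 17: [(17,8) (20,20) (17,79/4)]
2. After x ≤ 19: [(17,8) (19,16) (19,239/12) (17,79/4)]
3. After y ≥ 4: [(17,8) (19,16) (19,239/12) (17,79/4)]
4. After y ≤ 12: [(17,12) (17,8) (18,12)]
5. Canonical ring: [(17,8) (18,12) (17,12)]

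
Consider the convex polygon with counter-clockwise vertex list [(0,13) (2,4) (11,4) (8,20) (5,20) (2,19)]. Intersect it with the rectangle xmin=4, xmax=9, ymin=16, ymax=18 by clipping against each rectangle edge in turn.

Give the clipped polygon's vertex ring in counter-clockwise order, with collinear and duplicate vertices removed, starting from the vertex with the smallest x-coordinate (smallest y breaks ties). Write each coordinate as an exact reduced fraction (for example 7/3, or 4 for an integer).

Clipped polygon: [(4,16) (35/4,16) (67/8,18) (4,18)]

1. After x ≥ 4: [(4,4) (11,4) (8,20) (5,20) (4,59/3)]
2. After x ≤ 9: [(4,4) (9,4) (9,44/3) (8,20) (5,20) (4,59/3)]
3. After y ≥ 16: [(4,16) (35/4,16) (8,20) (5,20) (4,59/3)]
4. After y ≤ 18: [(4,18) (4,16) (35/4,16) (67/8,18)]
5. Canonical ring: [(4,16) (35/4,16) (67/8,18) (4,18)]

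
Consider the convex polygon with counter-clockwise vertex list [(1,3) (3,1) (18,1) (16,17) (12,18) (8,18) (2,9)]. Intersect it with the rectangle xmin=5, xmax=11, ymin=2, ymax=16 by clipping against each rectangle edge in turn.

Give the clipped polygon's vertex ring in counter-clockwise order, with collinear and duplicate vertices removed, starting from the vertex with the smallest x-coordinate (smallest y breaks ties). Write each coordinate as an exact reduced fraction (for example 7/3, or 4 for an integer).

1. After x ≥ 5: [(5,1) (18,1) (16,17) (12,18) (8,18) (5,27/2)]
2. After x ≤ 11: [(5,1) (11,1) (11,18) (8,18) (5,27/2)]
3. After y ≥ 2: [(5,2) (11,2) (11,18) (8,18) (5,27/2)]
4. After y ≤ 16: [(5,2) (11,2) (11,16) (20/3,16) (5,27/2)]
5. Canonical ring: [(5,2) (11,2) (11,16) (20/3,16) (5,27/2)]

Clipped polygon: [(5,2) (11,2) (11,16) (20/3,16) (5,27/2)]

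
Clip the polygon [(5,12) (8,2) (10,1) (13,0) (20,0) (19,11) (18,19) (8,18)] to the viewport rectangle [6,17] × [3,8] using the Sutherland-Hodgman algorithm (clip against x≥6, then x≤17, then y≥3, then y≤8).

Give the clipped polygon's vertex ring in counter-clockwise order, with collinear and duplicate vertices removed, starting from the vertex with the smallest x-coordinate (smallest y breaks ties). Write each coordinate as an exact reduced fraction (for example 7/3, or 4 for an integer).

1. After x ≥ 6: [(6,14) (6,26/3) (8,2) (10,1) (13,0) (20,0) (19,11) (18,19) (8,18)]
2. After x ≤ 17: [(6,14) (6,26/3) (8,2) (10,1) (13,0) (17,0) (17,189/10) (8,18)]
3. After y ≥ 3: [(6,14) (6,26/3) (77/10,3) (17,3) (17,189/10) (8,18)]
4. After y ≤ 8: [(31/5,8) (77/10,3) (17,3) (17,8)]
5. Canonical ring: [(31/5,8) (77/10,3) (17,3) (17,8)]

Clipped polygon: [(31/5,8) (77/10,3) (17,3) (17,8)]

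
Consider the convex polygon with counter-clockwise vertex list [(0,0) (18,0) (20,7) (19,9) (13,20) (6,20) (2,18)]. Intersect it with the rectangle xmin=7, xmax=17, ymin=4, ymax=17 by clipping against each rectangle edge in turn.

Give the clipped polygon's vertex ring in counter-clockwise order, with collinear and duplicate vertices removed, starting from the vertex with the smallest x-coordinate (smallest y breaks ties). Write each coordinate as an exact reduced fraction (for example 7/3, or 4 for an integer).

Clipped polygon: [(7,4) (17,4) (17,38/3) (161/11,17) (7,17)]

1. After x ≥ 7: [(7,0) (18,0) (20,7) (19,9) (13,20) (7,20)]
2. After x ≤ 17: [(7,0) (17,0) (17,38/3) (13,20) (7,20)]
3. After y ≥ 4: [(7,4) (17,4) (17,38/3) (13,20) (7,20)]
4. After y ≤ 17: [(7,17) (7,4) (17,4) (17,38/3) (161/11,17)]
5. Canonical ring: [(7,4) (17,4) (17,38/3) (161/11,17) (7,17)]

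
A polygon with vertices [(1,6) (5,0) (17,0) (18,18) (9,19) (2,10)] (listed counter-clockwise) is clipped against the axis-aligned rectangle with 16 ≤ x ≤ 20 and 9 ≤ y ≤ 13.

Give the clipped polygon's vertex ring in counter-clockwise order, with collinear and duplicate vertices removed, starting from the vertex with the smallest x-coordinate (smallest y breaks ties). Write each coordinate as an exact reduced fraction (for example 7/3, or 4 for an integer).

1. After x ≥ 16: [(16,0) (17,0) (18,18) (16,164/9)]
2. After x ≤ 20: [(16,0) (17,0) (18,18) (16,164/9)]
3. After y ≥ 9: [(16,9) (35/2,9) (18,18) (16,164/9)]
4. After y ≤ 13: [(16,13) (16,9) (35/2,9) (319/18,13)]
5. Canonical ring: [(16,9) (35/2,9) (319/18,13) (16,13)]

Clipped polygon: [(16,9) (35/2,9) (319/18,13) (16,13)]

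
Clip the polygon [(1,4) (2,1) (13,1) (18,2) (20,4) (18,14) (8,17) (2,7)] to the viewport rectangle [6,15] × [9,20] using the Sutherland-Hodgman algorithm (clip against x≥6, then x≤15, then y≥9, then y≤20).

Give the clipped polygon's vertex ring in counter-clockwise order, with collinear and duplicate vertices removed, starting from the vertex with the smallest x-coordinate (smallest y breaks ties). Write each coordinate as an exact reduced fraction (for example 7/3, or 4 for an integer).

1. After x ≥ 6: [(6,1) (13,1) (18,2) (20,4) (18,14) (8,17) (6,41/3)]
2. After x ≤ 15: [(6,1) (13,1) (15,7/5) (15,149/10) (8,17) (6,41/3)]
3. After y ≥ 9: [(6,9) (15,9) (15,149/10) (8,17) (6,41/3)]
4. After y ≤ 20: [(6,9) (15,9) (15,149/10) (8,17) (6,41/3)]
5. Canonical ring: [(6,9) (15,9) (15,149/10) (8,17) (6,41/3)]

Clipped polygon: [(6,9) (15,9) (15,149/10) (8,17) (6,41/3)]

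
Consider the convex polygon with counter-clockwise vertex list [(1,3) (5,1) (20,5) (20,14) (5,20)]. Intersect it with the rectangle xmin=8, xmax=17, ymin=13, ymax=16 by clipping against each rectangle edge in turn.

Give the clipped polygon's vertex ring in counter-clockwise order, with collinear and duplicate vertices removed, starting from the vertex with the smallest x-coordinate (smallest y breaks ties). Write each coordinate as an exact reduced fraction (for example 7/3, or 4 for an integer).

1. After x ≥ 8: [(8,9/5) (20,5) (20,14) (8,94/5)]
2. After x ≤ 17: [(8,9/5) (17,21/5) (17,76/5) (8,94/5)]
3. After y ≥ 13: [(8,13) (17,13) (17,76/5) (8,94/5)]
4. After y ≤ 16: [(8,16) (8,13) (17,13) (17,76/5) (15,16)]
5. Canonical ring: [(8,13) (17,13) (17,76/5) (15,16) (8,16)]

Clipped polygon: [(8,13) (17,13) (17,76/5) (15,16) (8,16)]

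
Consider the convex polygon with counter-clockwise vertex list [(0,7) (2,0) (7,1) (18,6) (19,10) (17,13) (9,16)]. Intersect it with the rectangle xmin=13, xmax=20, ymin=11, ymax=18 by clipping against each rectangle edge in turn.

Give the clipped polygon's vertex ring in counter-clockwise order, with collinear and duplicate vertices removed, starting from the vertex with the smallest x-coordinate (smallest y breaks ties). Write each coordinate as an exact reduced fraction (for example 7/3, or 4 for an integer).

Clipped polygon: [(13,11) (55/3,11) (17,13) (13,29/2)]

1. After x ≥ 13: [(13,41/11) (18,6) (19,10) (17,13) (13,29/2)]
2. After x ≤ 20: [(13,41/11) (18,6) (19,10) (17,13) (13,29/2)]
3. After y ≥ 11: [(13,11) (55/3,11) (17,13) (13,29/2)]
4. After y ≤ 18: [(13,11) (55/3,11) (17,13) (13,29/2)]
5. Canonical ring: [(13,11) (55/3,11) (17,13) (13,29/2)]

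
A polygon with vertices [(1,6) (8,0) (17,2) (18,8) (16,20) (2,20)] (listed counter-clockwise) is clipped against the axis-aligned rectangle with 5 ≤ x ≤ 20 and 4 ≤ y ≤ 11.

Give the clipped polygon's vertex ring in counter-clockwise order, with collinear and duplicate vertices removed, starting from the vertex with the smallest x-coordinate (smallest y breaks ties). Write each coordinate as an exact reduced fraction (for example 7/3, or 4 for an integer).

1. After x ≥ 5: [(5,18/7) (8,0) (17,2) (18,8) (16,20) (5,20)]
2. After x ≤ 20: [(5,18/7) (8,0) (17,2) (18,8) (16,20) (5,20)]
3. After y ≥ 4: [(5,4) (52/3,4) (18,8) (16,20) (5,20)]
4. After y ≤ 11: [(5,11) (5,4) (52/3,4) (18,8) (35/2,11)]
5. Canonical ring: [(5,4) (52/3,4) (18,8) (35/2,11) (5,11)]

Clipped polygon: [(5,4) (52/3,4) (18,8) (35/2,11) (5,11)]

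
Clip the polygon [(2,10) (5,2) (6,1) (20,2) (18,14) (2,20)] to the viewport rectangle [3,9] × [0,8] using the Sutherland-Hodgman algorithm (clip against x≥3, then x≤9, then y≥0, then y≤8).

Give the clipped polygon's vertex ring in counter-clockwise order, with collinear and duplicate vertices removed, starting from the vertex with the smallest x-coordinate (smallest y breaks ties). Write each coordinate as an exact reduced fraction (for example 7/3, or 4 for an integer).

1. After x ≥ 3: [(3,22/3) (5,2) (6,1) (20,2) (18,14) (3,157/8)]
2. After x ≤ 9: [(3,22/3) (5,2) (6,1) (9,17/14) (9,139/8) (3,157/8)]
3. After y ≥ 0: [(3,22/3) (5,2) (6,1) (9,17/14) (9,139/8) (3,157/8)]
4. After y ≤ 8: [(3,8) (3,22/3) (5,2) (6,1) (9,17/14) (9,8)]
5. Canonical ring: [(3,22/3) (5,2) (6,1) (9,17/14) (9,8) (3,8)]

Clipped polygon: [(3,22/3) (5,2) (6,1) (9,17/14) (9,8) (3,8)]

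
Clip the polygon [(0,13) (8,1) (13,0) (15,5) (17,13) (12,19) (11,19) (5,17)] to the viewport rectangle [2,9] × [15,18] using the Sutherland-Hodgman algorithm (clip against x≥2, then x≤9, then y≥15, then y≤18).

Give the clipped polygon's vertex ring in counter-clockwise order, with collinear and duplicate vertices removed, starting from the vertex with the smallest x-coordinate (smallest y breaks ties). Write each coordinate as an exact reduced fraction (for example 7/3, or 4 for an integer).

Clipped polygon: [(5/2,15) (9,15) (9,18) (8,18) (5,17)]

1. After x ≥ 2: [(2,73/5) (2,10) (8,1) (13,0) (15,5) (17,13) (12,19) (11,19) (5,17)]
2. After x ≤ 9: [(2,73/5) (2,10) (8,1) (9,4/5) (9,55/3) (5,17)]
3. After y ≥ 15: [(5/2,15) (9,15) (9,55/3) (5,17)]
4. After y ≤ 18: [(5/2,15) (9,15) (9,18) (8,18) (5,17)]
5. Canonical ring: [(5/2,15) (9,15) (9,18) (8,18) (5,17)]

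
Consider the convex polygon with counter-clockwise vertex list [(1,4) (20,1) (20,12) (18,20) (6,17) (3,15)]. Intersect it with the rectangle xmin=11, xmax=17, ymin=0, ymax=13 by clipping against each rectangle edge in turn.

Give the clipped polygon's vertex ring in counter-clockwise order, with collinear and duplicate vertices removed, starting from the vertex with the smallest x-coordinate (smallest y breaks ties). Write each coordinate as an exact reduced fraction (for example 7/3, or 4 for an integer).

Clipped polygon: [(11,46/19) (17,28/19) (17,13) (11,13)]

1. After x ≥ 11: [(11,46/19) (20,1) (20,12) (18,20) (11,73/4)]
2. After x ≤ 17: [(11,46/19) (17,28/19) (17,79/4) (11,73/4)]
3. After y ≥ 0: [(11,46/19) (17,28/19) (17,79/4) (11,73/4)]
4. After y ≤ 13: [(11,13) (11,46/19) (17,28/19) (17,13)]
5. Canonical ring: [(11,46/19) (17,28/19) (17,13) (11,13)]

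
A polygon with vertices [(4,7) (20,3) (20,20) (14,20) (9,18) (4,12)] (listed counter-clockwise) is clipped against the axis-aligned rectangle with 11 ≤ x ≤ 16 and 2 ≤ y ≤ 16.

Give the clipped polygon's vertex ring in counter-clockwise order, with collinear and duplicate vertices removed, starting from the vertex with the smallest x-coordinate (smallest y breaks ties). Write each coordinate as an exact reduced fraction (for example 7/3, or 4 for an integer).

Clipped polygon: [(11,21/4) (16,4) (16,16) (11,16)]

1. After x ≥ 11: [(11,21/4) (20,3) (20,20) (14,20) (11,94/5)]
2. After x ≤ 16: [(11,21/4) (16,4) (16,20) (14,20) (11,94/5)]
3. After y ≥ 2: [(11,21/4) (16,4) (16,20) (14,20) (11,94/5)]
4. After y ≤ 16: [(11,16) (11,21/4) (16,4) (16,16)]
5. Canonical ring: [(11,21/4) (16,4) (16,16) (11,16)]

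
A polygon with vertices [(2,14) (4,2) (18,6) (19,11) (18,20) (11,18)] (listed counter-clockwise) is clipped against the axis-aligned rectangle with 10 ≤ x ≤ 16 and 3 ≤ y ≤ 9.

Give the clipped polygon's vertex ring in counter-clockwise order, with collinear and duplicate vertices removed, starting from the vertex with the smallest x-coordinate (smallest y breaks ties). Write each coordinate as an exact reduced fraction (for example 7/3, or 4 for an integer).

1. After x ≥ 10: [(10,158/9) (10,26/7) (18,6) (19,11) (18,20) (11,18)]
2. After x ≤ 16: [(10,158/9) (10,26/7) (16,38/7) (16,136/7) (11,18)]
3. After y ≥ 3: [(10,158/9) (10,26/7) (16,38/7) (16,136/7) (11,18)]
4. After y ≤ 9: [(10,9) (10,26/7) (16,38/7) (16,9)]
5. Canonical ring: [(10,26/7) (16,38/7) (16,9) (10,9)]

Clipped polygon: [(10,26/7) (16,38/7) (16,9) (10,9)]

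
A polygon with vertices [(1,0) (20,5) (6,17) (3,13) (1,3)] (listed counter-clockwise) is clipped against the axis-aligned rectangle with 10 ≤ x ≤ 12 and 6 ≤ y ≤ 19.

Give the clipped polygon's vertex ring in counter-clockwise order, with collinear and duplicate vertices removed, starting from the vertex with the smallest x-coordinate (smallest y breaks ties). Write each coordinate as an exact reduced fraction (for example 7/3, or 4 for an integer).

1. After x ≥ 10: [(10,45/19) (20,5) (10,95/7)]
2. After x ≤ 12: [(10,45/19) (12,55/19) (12,83/7) (10,95/7)]
3. After y ≥ 6: [(10,6) (12,6) (12,83/7) (10,95/7)]
4. After y ≤ 19: [(10,6) (12,6) (12,83/7) (10,95/7)]
5. Canonical ring: [(10,6) (12,6) (12,83/7) (10,95/7)]

Clipped polygon: [(10,6) (12,6) (12,83/7) (10,95/7)]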